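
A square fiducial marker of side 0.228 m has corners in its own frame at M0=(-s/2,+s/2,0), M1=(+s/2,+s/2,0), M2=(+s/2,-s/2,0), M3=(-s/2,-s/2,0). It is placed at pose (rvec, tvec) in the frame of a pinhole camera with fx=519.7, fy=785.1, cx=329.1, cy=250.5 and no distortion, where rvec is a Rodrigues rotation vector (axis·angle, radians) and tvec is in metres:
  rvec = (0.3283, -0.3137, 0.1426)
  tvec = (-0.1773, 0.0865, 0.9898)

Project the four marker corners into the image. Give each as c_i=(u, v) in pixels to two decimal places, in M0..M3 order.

Intrinsics K: fx=519.7, fy=785.1, cx=329.1, cy=250.5
Marker side s = 0.228 m; corners in marker frame (Z=0):
  M0 = (-0.1140, +0.1140, 0)
  M1 = (+0.1140, +0.1140, 0)
  M2 = (+0.1140, -0.1140, 0)
  M3 = (-0.1140, -0.1140, 0)
rvec = (0.3283, -0.3137, 0.1426), |rvec| = θ = 0.47594 rad = 27.270°
Rodrigues: sinθ=0.45818, 1−cosθ=0.11114; R = I + sinθ·[k]× + (1−cosθ)·[k]×²:
    [+0.94174 -0.18781 -0.27902]
    [+0.08675 +0.93714 -0.33799]
    [+0.32496 +0.29410 +0.89884]
t = (-0.1773, 0.0865, 0.9898) m
M0: Pc = R·M0+t = (-0.30607, +0.18344, +0.98628); u = 519.7·(-0.30607)/0.98628 + 329.1 = 167.8238, v = 785.1·(+0.18344)/0.98628 + 250.5 = 396.5259
M1: Pc = R·M1+t = (-0.09135, +0.20322, +1.06037); u = 519.7·(-0.09135)/1.06037 + 329.1 = 284.3277, v = 785.1·(+0.20322)/1.06037 + 250.5 = 400.9667
M2: Pc = R·M2+t = (-0.04853, -0.01044, +0.99332); u = 519.7·(-0.04853)/0.99332 + 329.1 = 303.7085, v = 785.1·(-0.01044)/0.99332 + 250.5 = 242.2445
M3: Pc = R·M3+t = (-0.26325, -0.03022, +0.91923); u = 519.7·(-0.26325)/0.91923 + 329.1 = 180.2682, v = 785.1·(-0.03022)/0.91923 + 250.5 = 224.6865

c0=(167.82, 396.53) c1=(284.33, 400.97) c2=(303.71, 242.24) c3=(180.27, 224.69)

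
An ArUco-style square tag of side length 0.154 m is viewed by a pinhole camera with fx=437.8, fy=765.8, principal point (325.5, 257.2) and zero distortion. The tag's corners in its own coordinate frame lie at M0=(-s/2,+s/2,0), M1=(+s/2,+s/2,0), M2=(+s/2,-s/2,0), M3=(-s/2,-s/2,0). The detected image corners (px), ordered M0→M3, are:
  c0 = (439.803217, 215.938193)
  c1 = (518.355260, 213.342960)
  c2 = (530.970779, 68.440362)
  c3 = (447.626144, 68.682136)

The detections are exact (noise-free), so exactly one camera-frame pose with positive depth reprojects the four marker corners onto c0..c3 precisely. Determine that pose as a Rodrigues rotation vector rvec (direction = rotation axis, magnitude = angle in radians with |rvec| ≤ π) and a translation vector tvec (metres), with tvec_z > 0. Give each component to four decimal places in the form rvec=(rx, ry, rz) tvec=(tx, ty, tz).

Intrinsics K: fx=437.8, fy=765.8, cx=325.5, cy=257.2
Marker side s = 0.154 m; corners in marker frame (Z=0):
  M0 = (-0.0770, +0.0770, 0)
  M1 = (+0.0770, +0.0770, 0)
  M2 = (+0.0770, -0.0770, 0)
  M3 = (-0.0770, -0.0770, 0)
Detected image corners:
  c0 = (439.803217, 215.938193) px
  c1 = (518.355260, 213.342960) px
  c2 = (530.970779, 68.440362) px
  c3 = (447.626144, 68.682136) px
Planar DLT: solve 8×8 A·h = b for H (H[2,2]=1):
  H  [+577.68729 +126.28971 +484.37029]
  H  [+5.91583 +1004.88120 +143.83419]
  H  [+0.10848 +0.39815 +1.00000]
B = K⁻¹H; ‖b₁‖=1.243940, ‖b₂‖=1.243940; λ = 2/(‖b₁‖+‖b₂‖) = 0.803897, sign → tz>0 ⇒ λ=+0.803897
r₁ = λ·B[:,0] = (+0.99592,-0.02308,+0.08721); r₂ = λ·B[:,1] = (-0.00607,+0.94737,+0.32007)
r₃ = r₁×r₂ = (-0.09001,-0.31929,+0.94337); SVD([r₁ r₂ r₃]) → R = UVᵀ:
  R  [+0.99592 -0.00607 -0.09001]
  R  [-0.02308 +0.94737 -0.31929]
  R  [+0.08721 +0.32007 +0.94337]
t = (+0.29172, -0.11901, +0.80390) m
tr R = 2.886669; θ = arccos((tr R − 1)/2) = 0.338257 rad = 19.381°
axis k = ((R−Rᵀ)₃₂, (R−Rᵀ)₁₃, (R−Rᵀ)₂₁) / (2 sinθ) = (+0.963352, -0.267015, -0.025625)
rvec = θ·k = (+0.325860, -0.090320, -0.008668)

rvec=(0.3259, -0.0903, -0.0087) tvec=(0.2917, -0.1190, 0.8039)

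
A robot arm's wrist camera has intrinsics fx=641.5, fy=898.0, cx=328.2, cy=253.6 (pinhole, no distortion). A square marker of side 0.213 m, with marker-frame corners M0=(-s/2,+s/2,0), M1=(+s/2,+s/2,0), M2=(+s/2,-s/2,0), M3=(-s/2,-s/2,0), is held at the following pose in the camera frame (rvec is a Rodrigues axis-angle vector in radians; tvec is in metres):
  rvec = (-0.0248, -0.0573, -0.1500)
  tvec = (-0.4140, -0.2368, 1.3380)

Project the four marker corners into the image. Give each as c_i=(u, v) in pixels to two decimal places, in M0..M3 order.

c0=(85.43, 175.46) c1=(188.20, 155.00) c2=(173.43, 14.90) c3=(70.85, 33.97)

Intrinsics K: fx=641.5, fy=898.0, cx=328.2, cy=253.6
Marker side s = 0.213 m; corners in marker frame (Z=0):
  M0 = (-0.1065, +0.1065, 0)
  M1 = (+0.1065, +0.1065, 0)
  M2 = (+0.1065, -0.1065, 0)
  M3 = (-0.1065, -0.1065, 0)
rvec = (-0.0248, -0.0573, -0.1500), |rvec| = θ = 0.16248 rad = 9.309°
Rodrigues: sinθ=0.16176, 1−cosθ=0.01317; R = I + sinθ·[k]× + (1−cosθ)·[k]×²:
    [+0.98714 +0.15005 -0.05519]
    [-0.14863 +0.98847 +0.02898]
    [+0.05890 -0.02040 +0.99806]
t = (-0.4140, -0.2368, 1.3380) m
M0: Pc = R·M0+t = (-0.50315, -0.11570, +1.32955); u = 641.5·(-0.50315)/1.32955 + 328.2 = 85.4339, v = 898.0·(-0.11570)/1.32955 + 253.6 = 175.4553
M1: Pc = R·M1+t = (-0.29289, -0.14736, +1.34210); u = 641.5·(-0.29289)/1.34210 + 328.2 = 188.2040, v = 898.0·(-0.14736)/1.34210 + 253.6 = 155.0030
M2: Pc = R·M2+t = (-0.32485, -0.35790, +1.34645); u = 641.5·(-0.32485)/1.34645 + 328.2 = 173.4285, v = 898.0·(-0.35790)/1.34645 + 253.6 = 14.9011
M3: Pc = R·M3+t = (-0.53511, -0.32624, +1.33390); u = 641.5·(-0.53511)/1.33390 + 328.2 = 70.8543, v = 898.0·(-0.32624)/1.33390 + 253.6 = 33.9689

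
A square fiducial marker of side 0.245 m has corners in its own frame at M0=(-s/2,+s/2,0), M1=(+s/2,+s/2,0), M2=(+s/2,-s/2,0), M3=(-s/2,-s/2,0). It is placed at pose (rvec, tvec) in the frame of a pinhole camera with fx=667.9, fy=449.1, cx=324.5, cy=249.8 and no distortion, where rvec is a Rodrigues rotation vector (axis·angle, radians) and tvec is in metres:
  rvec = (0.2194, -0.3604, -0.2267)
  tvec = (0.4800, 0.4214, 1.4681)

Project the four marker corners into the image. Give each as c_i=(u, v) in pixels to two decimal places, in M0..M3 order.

Intrinsics K: fx=667.9, fy=449.1, cx=324.5, cy=249.8
Marker side s = 0.245 m; corners in marker frame (Z=0):
  M0 = (-0.1225, +0.1225, 0)
  M1 = (+0.1225, +0.1225, 0)
  M2 = (+0.1225, -0.1225, 0)
  M3 = (-0.1225, -0.1225, 0)
rvec = (0.2194, -0.3604, -0.2267), |rvec| = θ = 0.47898 rad = 27.443°
Rodrigues: sinθ=0.46087, 1−cosθ=0.11253; R = I + sinθ·[k]× + (1−cosθ)·[k]×²:
    [+0.91108 +0.17934 -0.37117]
    [-0.25692 +0.95118 -0.17103]
    [+0.32238 +0.25118 +0.91268]
t = (0.4800, 0.4214, 1.4681) m
M0: Pc = R·M0+t = (+0.39036, +0.56939, +1.45938); u = 667.9·(+0.39036)/1.45938 + 324.5 = 503.1536, v = 449.1·(+0.56939)/1.45938 + 249.8 = 425.0211
M1: Pc = R·M1+t = (+0.61358, +0.50645, +1.53836); u = 667.9·(+0.61358)/1.53836 + 324.5 = 590.8926, v = 449.1·(+0.50645)/1.53836 + 249.8 = 397.6492
M2: Pc = R·M2+t = (+0.56964, +0.27341, +1.47682); u = 667.9·(+0.56964)/1.47682 + 324.5 = 582.1214, v = 449.1·(+0.27341)/1.47682 + 249.8 = 332.9432
M3: Pc = R·M3+t = (+0.34642, +0.33635, +1.39784); u = 667.9·(+0.34642)/1.39784 + 324.5 = 490.0241, v = 449.1·(+0.33635)/1.39784 + 249.8 = 357.8640

c0=(503.15, 425.02) c1=(590.89, 397.65) c2=(582.12, 332.94) c3=(490.02, 357.86)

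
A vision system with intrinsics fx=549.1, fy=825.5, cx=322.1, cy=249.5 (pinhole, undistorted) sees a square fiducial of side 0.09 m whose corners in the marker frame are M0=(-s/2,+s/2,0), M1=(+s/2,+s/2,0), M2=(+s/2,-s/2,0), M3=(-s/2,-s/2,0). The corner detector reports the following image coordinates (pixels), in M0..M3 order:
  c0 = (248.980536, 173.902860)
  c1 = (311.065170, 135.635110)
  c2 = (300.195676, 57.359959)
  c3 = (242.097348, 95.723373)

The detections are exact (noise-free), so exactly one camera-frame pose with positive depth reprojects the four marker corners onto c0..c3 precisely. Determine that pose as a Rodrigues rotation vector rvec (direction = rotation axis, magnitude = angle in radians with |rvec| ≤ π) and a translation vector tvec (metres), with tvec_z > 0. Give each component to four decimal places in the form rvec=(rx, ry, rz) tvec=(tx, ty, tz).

rvec=(-0.4890, 0.3432, -0.2730) tvec=(-0.0626, -0.1190, 0.7291)

Intrinsics K: fx=549.1, fy=825.5, cx=322.1, cy=249.5
Marker side s = 0.09 m; corners in marker frame (Z=0):
  M0 = (-0.0450, +0.0450, 0)
  M1 = (+0.0450, +0.0450, 0)
  M2 = (+0.0450, -0.0450, 0)
  M3 = (-0.0450, -0.0450, 0)
Detected image corners:
  c0 = (248.980536, 173.902860) px
  c1 = (311.065170, 135.635110) px
  c2 = (300.195676, 57.359959) px
  c3 = (242.097348, 95.723373) px
Planar DLT: solve 8×8 A·h = b for H (H[2,2]=1):
  H  [+570.72883 -90.62978 +274.97546]
  H  [-466.14745 +789.90472 +114.74996]
  H  [-0.34933 -0.68548 +1.00000]
B = K⁻¹H; ‖b₁‖=1.371536, ‖b₂‖=1.371536; λ = 2/(‖b₁‖+‖b₂‖) = 0.729110, sign → tz>0 ⇒ λ=+0.729110
r₁ = λ·B[:,0] = (+0.90724,-0.33474,-0.25470); r₂ = λ·B[:,1] = (+0.17283,+0.84873,-0.49979)
r₃ = r₁×r₂ = (+0.38347,+0.40941,+0.82785); SVD([r₁ r₂ r₃]) → R = UVᵀ:
  R  [+0.90724 +0.17283 +0.38347]
  R  [-0.33474 +0.84873 +0.40941]
  R  [-0.25470 -0.49979 +0.82785]
t = (-0.06257, -0.11902, +0.72911) m
tr R = 2.583815; θ = arccos((tr R − 1)/2) = 0.656870 rad = 37.636°
axis k = ((R−Rᵀ)₃₂, (R−Rᵀ)₁₃, (R−Rᵀ)₂₁) / (2 sinθ) = (-0.744460, +0.522544, -0.415604)
rvec = θ·k = (-0.489013, +0.343243, -0.272998)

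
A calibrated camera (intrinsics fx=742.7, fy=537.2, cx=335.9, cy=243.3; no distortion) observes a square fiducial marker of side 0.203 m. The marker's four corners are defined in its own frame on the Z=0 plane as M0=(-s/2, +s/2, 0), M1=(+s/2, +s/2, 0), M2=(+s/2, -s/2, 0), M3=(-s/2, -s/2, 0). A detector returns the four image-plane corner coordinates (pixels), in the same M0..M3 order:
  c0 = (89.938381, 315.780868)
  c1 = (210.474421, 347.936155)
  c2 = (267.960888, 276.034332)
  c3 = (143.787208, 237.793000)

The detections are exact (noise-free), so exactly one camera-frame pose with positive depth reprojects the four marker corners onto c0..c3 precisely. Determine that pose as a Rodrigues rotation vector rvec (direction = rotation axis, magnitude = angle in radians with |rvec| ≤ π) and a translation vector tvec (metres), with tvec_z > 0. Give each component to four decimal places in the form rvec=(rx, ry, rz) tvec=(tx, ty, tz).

rvec=(0.3931, -0.2391, 0.4780) tvec=(-0.2419, 0.1121, 1.1449)

Intrinsics K: fx=742.7, fy=537.2, cx=335.9, cy=243.3
Marker side s = 0.203 m; corners in marker frame (Z=0):
  M0 = (-0.1015, +0.1015, 0)
  M1 = (+0.1015, +0.1015, 0)
  M2 = (+0.1015, -0.1015, 0)
  M3 = (-0.1015, -0.1015, 0)
Detected image corners:
  c0 = (89.938381, 315.780868) px
  c1 = (210.474421, 347.936155) px
  c2 = (267.960888, 276.034332) px
  c3 = (143.787208, 237.793000) px
Planar DLT: solve 8×8 A·h = b for H (H[2,2]=1):
  H  [+651.07997 -226.29009 +178.97043]
  H  [+253.32615 +448.44079 +295.90296]
  H  [+0.27293 +0.27063 +1.00000]
B = K⁻¹H; ‖b₁‖=0.873428, ‖b₂‖=0.873428; λ = 2/(‖b₁‖+‖b₂‖) = 1.144914, sign → tz>0 ⇒ λ=+1.144914
r₁ = λ·B[:,0] = (+0.86235,+0.39838,+0.31248); r₂ = λ·B[:,1] = (-0.48897,+0.81541,+0.30985)
r₃ = r₁×r₂ = (-0.13137,-0.41999,+0.89797); SVD([r₁ r₂ r₃]) → R = UVᵀ:
  R  [+0.86235 -0.48897 -0.13137]
  R  [+0.39838 +0.81541 -0.41999]
  R  [+0.31248 +0.30985 +0.89797]
t = (-0.24192, +0.11211, +1.14491) m
tr R = 2.575733; θ = arccos((tr R − 1)/2) = 0.663459 rad = 38.013°
axis k = ((R−Rᵀ)₃₂, (R−Rᵀ)₁₃, (R−Rᵀ)₂₁) / (2 sinθ) = (+0.592552, -0.360357, +0.720434)
rvec = θ·k = (+0.393134, -0.239082, +0.477979)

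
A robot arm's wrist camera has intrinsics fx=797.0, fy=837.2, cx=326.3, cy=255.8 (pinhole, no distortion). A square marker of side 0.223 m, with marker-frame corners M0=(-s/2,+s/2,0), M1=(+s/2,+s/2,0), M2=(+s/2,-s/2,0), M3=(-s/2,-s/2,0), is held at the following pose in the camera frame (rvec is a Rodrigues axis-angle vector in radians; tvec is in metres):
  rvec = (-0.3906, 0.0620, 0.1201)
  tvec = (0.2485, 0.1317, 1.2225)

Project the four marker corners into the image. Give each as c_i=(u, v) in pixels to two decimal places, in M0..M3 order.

Intrinsics K: fx=797.0, fy=837.2, cx=326.3, cy=255.8
Marker side s = 0.223 m; corners in marker frame (Z=0):
  M0 = (-0.1115, +0.1115, 0)
  M1 = (+0.1115, +0.1115, 0)
  M2 = (+0.1115, -0.1115, 0)
  M3 = (-0.1115, -0.1115, 0)
rvec = (-0.3906, 0.0620, 0.1201), |rvec| = θ = 0.41332 rad = 23.682°
Rodrigues: sinθ=0.40166, 1−cosθ=0.08421; R = I + sinθ·[k]× + (1−cosθ)·[k]×²:
    [+0.99100 -0.12865 +0.03713]
    [+0.10477 +0.91769 +0.38324]
    [-0.08337 -0.37590 +0.92290]
t = (0.2485, 0.1317, 1.2225) m
M0: Pc = R·M0+t = (+0.12366, +0.22234, +1.18988); u = 797.0·(+0.12366)/1.18988 + 326.3 = 409.1291, v = 837.2·(+0.22234)/1.18988 + 255.8 = 412.2380
M1: Pc = R·M1+t = (+0.34465, +0.24570, +1.17129); u = 797.0·(+0.34465)/1.17129 + 326.3 = 560.8170, v = 837.2·(+0.24570)/1.17129 + 255.8 = 431.4212
M2: Pc = R·M2+t = (+0.37334, +0.04106, +1.25512); u = 797.0·(+0.37334)/1.25512 + 326.3 = 563.3712, v = 837.2·(+0.04106)/1.25512 + 255.8 = 283.1883
M3: Pc = R·M3+t = (+0.15235, +0.01770, +1.27371); u = 797.0·(+0.15235)/1.27371 + 326.3 = 421.6290, v = 837.2·(+0.01770)/1.27371 + 255.8 = 267.4314

c0=(409.13, 412.24) c1=(560.82, 431.42) c2=(563.37, 283.19) c3=(421.63, 267.43)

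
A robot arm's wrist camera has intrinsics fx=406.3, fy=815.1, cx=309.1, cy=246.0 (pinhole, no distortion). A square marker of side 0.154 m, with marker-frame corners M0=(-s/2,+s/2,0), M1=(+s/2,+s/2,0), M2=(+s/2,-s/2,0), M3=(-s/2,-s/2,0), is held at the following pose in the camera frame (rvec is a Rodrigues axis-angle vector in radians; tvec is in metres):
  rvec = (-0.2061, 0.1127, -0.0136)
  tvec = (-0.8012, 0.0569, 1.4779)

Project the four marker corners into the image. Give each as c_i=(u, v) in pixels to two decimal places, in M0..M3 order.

c0=(66.65, 320.38) c1=(106.58, 319.08) c2=(110.81, 234.81) c3=(71.66, 237.03)

Intrinsics K: fx=406.3, fy=815.1, cx=309.1, cy=246.0
Marker side s = 0.154 m; corners in marker frame (Z=0):
  M0 = (-0.0770, +0.0770, 0)
  M1 = (+0.0770, +0.0770, 0)
  M2 = (+0.0770, -0.0770, 0)
  M3 = (-0.0770, -0.0770, 0)
rvec = (-0.2061, 0.1127, -0.0136), |rvec| = θ = 0.23529 rad = 13.481°
Rodrigues: sinθ=0.23313, 1−cosθ=0.02755; R = I + sinθ·[k]× + (1−cosθ)·[k]×²:
    [+0.99359 +0.00191 +0.11306]
    [-0.02504 +0.97877 +0.20344]
    [-0.11027 -0.20497 +0.97254]
t = (-0.8012, 0.0569, 1.4779) m
M0: Pc = R·M0+t = (-0.87756, +0.13419, +1.47061); u = 406.3·(-0.87756)/1.47061 + 309.1 = 66.6479, v = 815.1·(+0.13419)/1.47061 + 246.0 = 320.3777
M1: Pc = R·M1+t = (-0.72455, +0.13034, +1.45363); u = 406.3·(-0.72455)/1.45363 + 309.1 = 106.5837, v = 815.1·(+0.13034)/1.45363 + 246.0 = 319.0848
M2: Pc = R·M2+t = (-0.72484, -0.02039, +1.48519); u = 406.3·(-0.72484)/1.48519 + 309.1 = 110.8071, v = 815.1·(-0.02039)/1.48519 + 246.0 = 234.8081
M3: Pc = R·M3+t = (-0.87785, -0.01654, +1.50217); u = 406.3·(-0.87785)/1.50217 + 309.1 = 71.6627, v = 815.1·(-0.01654)/1.50217 + 246.0 = 237.0266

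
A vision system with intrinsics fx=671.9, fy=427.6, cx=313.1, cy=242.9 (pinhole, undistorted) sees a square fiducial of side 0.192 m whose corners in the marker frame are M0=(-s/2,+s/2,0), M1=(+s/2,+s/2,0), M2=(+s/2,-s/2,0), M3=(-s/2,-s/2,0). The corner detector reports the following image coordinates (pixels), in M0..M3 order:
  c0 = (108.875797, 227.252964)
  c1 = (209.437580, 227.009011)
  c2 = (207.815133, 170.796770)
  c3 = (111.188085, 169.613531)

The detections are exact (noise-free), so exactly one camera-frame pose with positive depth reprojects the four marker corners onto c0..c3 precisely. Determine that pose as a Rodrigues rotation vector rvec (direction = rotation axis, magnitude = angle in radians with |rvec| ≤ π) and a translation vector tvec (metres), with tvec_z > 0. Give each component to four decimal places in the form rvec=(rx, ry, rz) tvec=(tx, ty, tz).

rvec=(-0.2867, -0.1756, -0.0361) tvec=(-0.3057, -0.1405, 1.3413)

Intrinsics K: fx=671.9, fy=427.6, cx=313.1, cy=242.9
Marker side s = 0.192 m; corners in marker frame (Z=0):
  M0 = (-0.0960, +0.0960, 0)
  M1 = (+0.0960, +0.0960, 0)
  M2 = (+0.0960, -0.0960, 0)
  M3 = (-0.0960, -0.0960, 0)
Detected image corners:
  c0 = (108.875797, 227.252964) px
  c1 = (209.437580, 227.009011) px
  c2 = (207.815133, 170.796770) px
  c3 = (111.188085, 169.613531) px
Planar DLT: solve 8×8 A·h = b for H (H[2,2]=1):
  H  [+534.38615 -34.71006 +159.95865]
  H  [+28.80176 +255.23919 +198.10436]
  H  [+0.13229 -0.20739 +1.00000]
B = K⁻¹H; ‖b₁‖=0.745562, ‖b₂‖=0.745562; λ = 2/(‖b₁‖+‖b₂‖) = 1.341271, sign → tz>0 ⇒ λ=+1.341271
r₁ = λ·B[:,0] = (+0.98408,-0.01045,+0.17744); r₂ = λ·B[:,1] = (+0.06034,+0.95864,-0.27817)
r₃ = r₁×r₂ = (-0.16719,+0.28445,+0.94400); SVD([r₁ r₂ r₃]) → R = UVᵀ:
  R  [+0.98408 +0.06034 -0.16719]
  R  [-0.01045 +0.95864 +0.28445]
  R  [+0.17744 -0.27817 +0.94400]
t = (-0.30571, -0.14051, +1.34127) m
tr R = 2.886713; θ = arccos((tr R − 1)/2) = 0.338191 rad = 19.377°
axis k = ((R−Rᵀ)₃₂, (R−Rᵀ)₁₃, (R−Rᵀ)₂₁) / (2 sinθ) = (-0.847873, -0.519357, -0.106675)
rvec = θ·k = (-0.286743, -0.175642, -0.036076)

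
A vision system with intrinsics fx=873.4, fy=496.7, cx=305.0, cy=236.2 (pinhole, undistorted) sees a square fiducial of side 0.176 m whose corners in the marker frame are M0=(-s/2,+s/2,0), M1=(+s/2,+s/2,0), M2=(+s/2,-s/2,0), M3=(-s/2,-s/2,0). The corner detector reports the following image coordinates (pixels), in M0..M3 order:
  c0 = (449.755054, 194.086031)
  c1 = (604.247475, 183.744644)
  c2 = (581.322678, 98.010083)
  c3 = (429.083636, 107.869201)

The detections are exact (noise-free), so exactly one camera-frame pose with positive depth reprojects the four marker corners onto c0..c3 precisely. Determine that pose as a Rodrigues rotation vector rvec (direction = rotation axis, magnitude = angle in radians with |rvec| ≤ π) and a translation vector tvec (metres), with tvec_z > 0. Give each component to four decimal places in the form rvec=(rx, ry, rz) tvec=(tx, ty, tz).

rvec=(-0.0870, -0.0164, -0.1194) tvec=(0.2393, -0.1806, 0.9899)

Intrinsics K: fx=873.4, fy=496.7, cx=305.0, cy=236.2
Marker side s = 0.176 m; corners in marker frame (Z=0):
  M0 = (-0.0880, +0.0880, 0)
  M1 = (+0.0880, +0.0880, 0)
  M2 = (+0.0880, -0.0880, 0)
  M3 = (-0.0880, -0.0880, 0)
Detected image corners:
  c0 = (449.755054, 194.086031) px
  c1 = (604.247475, 183.744644) px
  c2 = (581.322678, 98.010083) px
  c3 = (429.083636, 107.869201) px
Planar DLT: solve 8×8 A·h = b for H (H[2,2]=1):
  H  [+882.54774 +79.18791 +516.16563]
  H  [-54.21048 +475.86321 +145.59037]
  H  [+0.02170 -0.08657 +1.00000]
B = K⁻¹H; ‖b₁‖=1.010218, ‖b₂‖=1.010218; λ = 2/(‖b₁‖+‖b₂‖) = 0.989885, sign → tz>0 ⇒ λ=+0.989885
r₁ = λ·B[:,0] = (+0.99275,-0.11825,+0.02148); r₂ = λ·B[:,1] = (+0.11967,+0.98911,-0.08569)
r₃ = r₁×r₂ = (-0.01112,+0.08764,+0.99609); SVD([r₁ r₂ r₃]) → R = UVᵀ:
  R  [+0.99275 +0.11967 -0.01112]
  R  [-0.11825 +0.98911 +0.08764]
  R  [+0.02148 -0.08569 +0.99609]
t = (+0.23933, -0.18058, +0.98989) m
tr R = 2.977950; θ = arccos((tr R − 1)/2) = 0.148631 rad = 8.516°
axis k = ((R−Rᵀ)₃₂, (R−Rᵀ)₁₃, (R−Rᵀ)₂₁) / (2 sinθ) = (-0.585248, -0.110063, -0.803350)
rvec = θ·k = (-0.086986, -0.016359, -0.119402)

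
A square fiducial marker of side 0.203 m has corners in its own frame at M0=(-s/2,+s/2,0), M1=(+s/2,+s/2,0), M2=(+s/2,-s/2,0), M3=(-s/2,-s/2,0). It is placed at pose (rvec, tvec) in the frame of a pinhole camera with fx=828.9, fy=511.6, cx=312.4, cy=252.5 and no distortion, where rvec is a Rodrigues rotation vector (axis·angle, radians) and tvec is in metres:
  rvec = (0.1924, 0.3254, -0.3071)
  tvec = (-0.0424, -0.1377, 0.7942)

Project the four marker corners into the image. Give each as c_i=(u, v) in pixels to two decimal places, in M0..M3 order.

c0=(213.18, 242.85) c1=(400.52, 206.47) c2=(330.26, 74.47) c3=(142.56, 123.31)

Intrinsics K: fx=828.9, fy=511.6, cx=312.4, cy=252.5
Marker side s = 0.203 m; corners in marker frame (Z=0):
  M0 = (-0.1015, +0.1015, 0)
  M1 = (+0.1015, +0.1015, 0)
  M2 = (+0.1015, -0.1015, 0)
  M3 = (-0.1015, -0.1015, 0)
rvec = (0.1924, 0.3254, -0.3071), |rvec| = θ = 0.48705 rad = 27.906°
Rodrigues: sinθ=0.46802, 1−cosθ=0.11628; R = I + sinθ·[k]× + (1−cosθ)·[k]×²:
    [+0.90187 +0.32579 +0.28372]
    [-0.26441 +0.93562 -0.23387]
    [-0.34165 +0.13590 +0.92995]
t = (-0.0424, -0.1377, 0.7942) m
M0: Pc = R·M0+t = (-0.10087, -0.01590, +0.84267); u = 828.9·(-0.10087)/0.84267 + 312.4 = 213.1770, v = 511.6·(-0.01590)/0.84267 + 252.5 = 242.8491
M1: Pc = R·M1+t = (+0.08221, -0.06957, +0.77332); u = 828.9·(+0.08221)/0.77332 + 312.4 = 400.5160, v = 511.6·(-0.06957)/0.77332 + 252.5 = 206.4735
M2: Pc = R·M2+t = (+0.01607, -0.25950, +0.74573); u = 828.9·(+0.01607)/0.74573 + 312.4 = 330.2640, v = 511.6·(-0.25950)/0.74573 + 252.5 = 74.4701
M3: Pc = R·M3+t = (-0.16701, -0.20583, +0.81508); u = 828.9·(-0.16701)/0.81508 + 312.4 = 142.5620, v = 511.6·(-0.20583)/0.81508 + 252.5 = 123.3089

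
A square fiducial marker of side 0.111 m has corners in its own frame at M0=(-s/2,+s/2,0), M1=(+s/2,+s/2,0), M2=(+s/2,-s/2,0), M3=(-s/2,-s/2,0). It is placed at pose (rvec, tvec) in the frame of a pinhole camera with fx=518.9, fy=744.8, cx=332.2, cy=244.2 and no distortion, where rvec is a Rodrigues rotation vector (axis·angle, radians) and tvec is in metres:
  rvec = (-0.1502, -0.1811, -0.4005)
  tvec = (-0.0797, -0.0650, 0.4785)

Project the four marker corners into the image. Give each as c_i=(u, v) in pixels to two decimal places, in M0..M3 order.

Intrinsics K: fx=518.9, fy=744.8, cx=332.2, cy=244.2
Marker side s = 0.111 m; corners in marker frame (Z=0):
  M0 = (-0.0555, +0.0555, 0)
  M1 = (+0.0555, +0.0555, 0)
  M2 = (+0.0555, -0.0555, 0)
  M3 = (-0.0555, -0.0555, 0)
rvec = (-0.1502, -0.1811, -0.4005), |rvec| = θ = 0.46450 rad = 26.614°
Rodrigues: sinθ=0.44797, 1−cosθ=0.10595; R = I + sinθ·[k]× + (1−cosθ)·[k]×²:
    [+0.90513 +0.39961 -0.14512]
    [-0.37289 +0.91015 +0.18047]
    [+0.20420 -0.10924 +0.97282]
t = (-0.0797, -0.0650, 0.4785) m
M0: Pc = R·M0+t = (-0.10776, +0.00621, +0.46110); u = 518.9·(-0.10776)/0.46110 + 332.2 = 210.9375, v = 744.8·(+0.00621)/0.46110 + 244.2 = 254.2294
M1: Pc = R·M1+t = (-0.00729, -0.03518, +0.48377); u = 518.9·(-0.00729)/0.48377 + 332.2 = 324.3837, v = 744.8·(-0.03518)/0.48377 + 244.2 = 190.0344
M2: Pc = R·M2+t = (-0.05164, -0.13621, +0.49590); u = 518.9·(-0.05164)/0.49590 + 332.2 = 278.1604, v = 744.8·(-0.13621)/0.49590 + 244.2 = 39.6236
M3: Pc = R·M3+t = (-0.15211, -0.09482, +0.47323); u = 518.9·(-0.15211)/0.47323 + 332.2 = 165.4071, v = 744.8·(-0.09482)/0.47323 + 244.2 = 94.9695

c0=(210.94, 254.23) c1=(324.38, 190.03) c2=(278.16, 39.62) c3=(165.41, 94.97)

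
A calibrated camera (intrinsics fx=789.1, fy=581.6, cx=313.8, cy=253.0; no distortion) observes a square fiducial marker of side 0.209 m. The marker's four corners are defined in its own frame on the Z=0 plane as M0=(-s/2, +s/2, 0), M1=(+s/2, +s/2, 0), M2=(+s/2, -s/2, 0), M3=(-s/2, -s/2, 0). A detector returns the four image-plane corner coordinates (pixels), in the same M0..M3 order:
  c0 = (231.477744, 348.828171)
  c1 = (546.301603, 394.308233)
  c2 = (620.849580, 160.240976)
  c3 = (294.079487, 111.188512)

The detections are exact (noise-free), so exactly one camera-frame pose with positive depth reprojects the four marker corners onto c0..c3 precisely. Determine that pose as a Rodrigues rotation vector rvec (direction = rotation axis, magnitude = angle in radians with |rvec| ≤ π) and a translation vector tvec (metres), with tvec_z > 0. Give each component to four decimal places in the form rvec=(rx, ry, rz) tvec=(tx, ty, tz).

Intrinsics K: fx=789.1, fy=581.6, cx=313.8, cy=253.0
Marker side s = 0.209 m; corners in marker frame (Z=0):
  M0 = (-0.1045, +0.1045, 0)
  M1 = (+0.1045, +0.1045, 0)
  M2 = (+0.1045, -0.1045, 0)
  M3 = (-0.1045, -0.1045, 0)
Detected image corners:
  c0 = (231.477744, 348.828171) px
  c1 = (546.301603, 394.308233) px
  c2 = (620.849580, 160.240976) px
  c3 = (294.079487, 111.188512) px
Planar DLT: solve 8×8 A·h = b for H (H[2,2]=1):
  H  [+1549.27787 -249.62466 +423.10260]
  H  [+234.93042 +1175.55879 +256.01716]
  H  [+0.03525 +0.18571 +1.00000]
B = K⁻¹H; ‖b₁‖=1.987998, ‖b₂‖=1.987998; λ = 2/(‖b₁‖+‖b₂‖) = 0.503019, sign → tz>0 ⇒ λ=+0.503019
r₁ = λ·B[:,0] = (+0.98055,+0.19547,+0.01773); r₂ = λ·B[:,1] = (-0.19627,+0.97609,+0.09342)
r₃ = r₁×r₂ = (+0.00095,-0.09508,+0.99547); SVD([r₁ r₂ r₃]) → R = UVᵀ:
  R  [+0.98055 -0.19627 +0.00095]
  R  [+0.19547 +0.97609 -0.09508]
  R  [+0.01773 +0.09342 +0.99547]
t = (+0.06968, +0.00261, +0.50302) m
tr R = 2.952106; θ = arccos((tr R − 1)/2) = 0.219285 rad = 12.564°
axis k = ((R−Rᵀ)₃₂, (R−Rᵀ)₁₃, (R−Rᵀ)₂₁) / (2 sinθ) = (+0.433267, -0.038574, +0.900440)
rvec = θ·k = (+0.095009, -0.008459, +0.197453)

rvec=(0.0950, -0.0085, 0.1975) tvec=(0.0697, 0.0026, 0.5030)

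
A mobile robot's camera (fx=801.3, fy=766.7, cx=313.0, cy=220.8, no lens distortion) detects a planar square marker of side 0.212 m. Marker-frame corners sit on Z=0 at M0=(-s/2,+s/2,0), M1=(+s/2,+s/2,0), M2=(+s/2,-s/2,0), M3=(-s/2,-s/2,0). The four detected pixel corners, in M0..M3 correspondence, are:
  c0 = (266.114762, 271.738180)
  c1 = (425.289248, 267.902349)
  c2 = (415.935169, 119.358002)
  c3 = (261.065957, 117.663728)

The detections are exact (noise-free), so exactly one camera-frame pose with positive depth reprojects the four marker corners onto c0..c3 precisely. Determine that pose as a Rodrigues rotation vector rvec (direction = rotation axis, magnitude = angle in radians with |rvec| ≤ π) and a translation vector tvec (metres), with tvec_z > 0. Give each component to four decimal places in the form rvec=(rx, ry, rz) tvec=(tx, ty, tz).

rvec=(-0.1488, -0.1809, -0.0266) tvec=(0.0402, -0.0382, 1.0570)

Intrinsics K: fx=801.3, fy=766.7, cx=313.0, cy=220.8
Marker side s = 0.212 m; corners in marker frame (Z=0):
  M0 = (-0.1060, +0.1060, 0)
  M1 = (+0.1060, +0.1060, 0)
  M2 = (+0.1060, -0.1060, 0)
  M3 = (-0.1060, -0.1060, 0)
Detected image corners:
  c0 = (266.114762, 271.738180) px
  c1 = (425.289248, 267.902349) px
  c2 = (415.935169, 119.358002) px
  c3 = (261.065957, 117.663728) px
Planar DLT: solve 8×8 A·h = b for H (H[2,2]=1):
  H  [+799.16679 -12.78058 +343.47556]
  H  [+28.42403 +686.84828 +193.05562]
  H  [+0.17143 -0.13719 +1.00000]
B = K⁻¹H; ‖b₁‖=0.946117, ‖b₂‖=0.946117; λ = 2/(‖b₁‖+‖b₂‖) = 1.056952, sign → tz>0 ⇒ λ=+1.056952
r₁ = λ·B[:,0] = (+0.98336,-0.01300,+0.18119); r₂ = λ·B[:,1] = (+0.03978,+0.98863,-0.14501)
r₃ = r₁×r₂ = (-0.17725,+0.14980,+0.97270); SVD([r₁ r₂ r₃]) → R = UVᵀ:
  R  [+0.98336 +0.03978 -0.17725]
  R  [-0.01300 +0.98863 +0.14980]
  R  [+0.18119 -0.14501 +0.97270]
t = (+0.04020, -0.03825, +1.05695) m
tr R = 2.944692; θ = arccos((tr R − 1)/2) = 0.235723 rad = 13.506°
axis k = ((R−Rᵀ)₃₂, (R−Rᵀ)₁₃, (R−Rᵀ)₂₁) / (2 sinθ) = (-0.631161, -0.767377, -0.112996)
rvec = θ·k = (-0.148779, -0.180888, -0.026636)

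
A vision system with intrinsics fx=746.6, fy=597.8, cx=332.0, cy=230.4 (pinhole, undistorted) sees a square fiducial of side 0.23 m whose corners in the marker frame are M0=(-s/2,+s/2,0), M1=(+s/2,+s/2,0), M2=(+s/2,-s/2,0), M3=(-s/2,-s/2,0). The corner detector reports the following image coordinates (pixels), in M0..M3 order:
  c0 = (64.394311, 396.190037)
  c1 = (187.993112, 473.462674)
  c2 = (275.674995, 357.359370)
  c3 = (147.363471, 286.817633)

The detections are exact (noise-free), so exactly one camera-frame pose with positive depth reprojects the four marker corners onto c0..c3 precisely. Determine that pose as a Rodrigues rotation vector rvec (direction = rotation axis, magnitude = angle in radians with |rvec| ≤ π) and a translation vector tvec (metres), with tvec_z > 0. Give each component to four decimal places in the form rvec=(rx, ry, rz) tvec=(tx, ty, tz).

Intrinsics K: fx=746.6, fy=597.8, cx=332.0, cy=230.4
Marker side s = 0.23 m; corners in marker frame (Z=0):
  M0 = (-0.1150, +0.1150, 0)
  M1 = (+0.1150, +0.1150, 0)
  M2 = (+0.1150, -0.1150, 0)
  M3 = (-0.1150, -0.1150, 0)
Detected image corners:
  c0 = (64.394311, 396.190037) px
  c1 = (187.993112, 473.462674) px
  c2 = (275.674995, 357.359370) px
  c3 = (147.363471, 286.817633) px
Planar DLT: solve 8×8 A·h = b for H (H[2,2]=1):
  H  [+504.81928 -372.22177 +167.06451]
  H  [+225.34209 +486.28617 +377.32058]
  H  [-0.25360 -0.00912 +1.00000]
B = K⁻¹H; ‖b₁‖=0.955019, ‖b₂‖=0.955019; λ = 2/(‖b₁‖+‖b₂‖) = 1.047100, sign → tz>0 ⇒ λ=+1.047100
r₁ = λ·B[:,0] = (+0.82609,+0.49705,-0.26555); r₂ = λ·B[:,1] = (-0.51779,+0.85545,-0.00955)
r₃ = r₁×r₂ = (+0.22242,+0.14539,+0.96405); SVD([r₁ r₂ r₃]) → R = UVᵀ:
  R  [+0.82609 -0.51779 +0.22242]
  R  [+0.49705 +0.85545 +0.14539]
  R  [-0.26555 -0.00955 +0.96405]
t = (-0.23132, +0.25734, +1.04710) m
tr R = 2.645593; θ = arccos((tr R − 1)/2) = 0.604482 rad = 34.634°
axis k = ((R−Rᵀ)₃₂, (R−Rᵀ)₁₃, (R−Rᵀ)₂₁) / (2 sinθ) = (-0.136308, +0.429293, +0.892820)
rvec = θ·k = (-0.082396, +0.259500, +0.539694)

rvec=(-0.0824, 0.2595, 0.5397) tvec=(-0.2313, 0.2573, 1.0471)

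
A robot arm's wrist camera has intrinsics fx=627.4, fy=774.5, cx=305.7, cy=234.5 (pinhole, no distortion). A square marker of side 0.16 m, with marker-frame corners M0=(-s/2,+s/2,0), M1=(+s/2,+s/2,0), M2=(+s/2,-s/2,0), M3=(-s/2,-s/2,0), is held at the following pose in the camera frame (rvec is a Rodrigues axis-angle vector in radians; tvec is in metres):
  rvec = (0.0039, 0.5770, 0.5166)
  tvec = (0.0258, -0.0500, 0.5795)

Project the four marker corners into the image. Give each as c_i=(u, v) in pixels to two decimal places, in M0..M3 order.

c0=(237.66, 213.01) c1=(357.93, 315.19) c2=(449.02, 113.17) c3=(311.72, 34.67)

Intrinsics K: fx=627.4, fy=774.5, cx=305.7, cy=234.5
Marker side s = 0.16 m; corners in marker frame (Z=0):
  M0 = (-0.0800, +0.0800, 0)
  M1 = (+0.0800, +0.0800, 0)
  M2 = (+0.0800, -0.0800, 0)
  M3 = (-0.0800, -0.0800, 0)
rvec = (0.0039, 0.5770, 0.5166), |rvec| = θ = 0.77448 rad = 44.374°
Rodrigues: sinθ=0.69934, 1−cosθ=0.28522; R = I + sinθ·[k]× + (1−cosθ)·[k]×²:
    [+0.71479 -0.46541 +0.52198]
    [+0.46755 +0.87309 +0.13822]
    [-0.52006 +0.14526 +0.84168]
t = (0.0258, -0.0500, 0.5795) m
M0: Pc = R·M0+t = (-0.06862, -0.01756, +0.63273); u = 627.4·(-0.06862)/0.63273 + 305.7 = 237.6612, v = 774.5·(-0.01756)/0.63273 + 234.5 = 213.0093
M1: Pc = R·M1+t = (+0.04575, +0.05725, +0.54952); u = 627.4·(+0.04575)/0.54952 + 305.7 = 357.9347, v = 774.5·(+0.05725)/0.54952 + 234.5 = 315.1918
M2: Pc = R·M2+t = (+0.12022, -0.08244, +0.52627); u = 627.4·(+0.12022)/0.52627 + 305.7 = 449.0164, v = 774.5·(-0.08244)/0.52627 + 234.5 = 113.1711
M3: Pc = R·M3+t = (+0.00585, -0.15725, +0.60948); u = 627.4·(+0.00585)/0.60948 + 305.7 = 311.7216, v = 774.5·(-0.15725)/0.60948 + 234.5 = 34.6731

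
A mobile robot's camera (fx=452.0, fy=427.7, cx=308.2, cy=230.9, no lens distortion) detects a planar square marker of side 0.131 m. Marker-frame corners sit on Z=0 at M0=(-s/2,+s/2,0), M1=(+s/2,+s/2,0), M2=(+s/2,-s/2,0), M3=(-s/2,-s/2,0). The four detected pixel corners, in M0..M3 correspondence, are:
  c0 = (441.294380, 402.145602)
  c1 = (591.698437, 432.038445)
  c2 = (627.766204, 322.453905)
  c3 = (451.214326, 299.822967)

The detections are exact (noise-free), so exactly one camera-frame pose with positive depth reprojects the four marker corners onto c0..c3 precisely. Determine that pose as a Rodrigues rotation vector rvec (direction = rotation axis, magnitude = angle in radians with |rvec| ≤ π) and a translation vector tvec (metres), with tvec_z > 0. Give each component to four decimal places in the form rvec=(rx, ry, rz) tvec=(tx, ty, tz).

rvec=(0.4672, 0.3411, 0.0132) tvec=(0.1901, 0.1276, 0.4003)

Intrinsics K: fx=452.0, fy=427.7, cx=308.2, cy=230.9
Marker side s = 0.131 m; corners in marker frame (Z=0):
  M0 = (-0.0655, +0.0655, 0)
  M1 = (+0.0655, +0.0655, 0)
  M2 = (+0.0655, -0.0655, 0)
  M3 = (-0.0655, -0.0655, 0)
Detected image corners:
  c0 = (441.294380, 402.145602) px
  c1 = (591.698437, 432.038445) px
  c2 = (627.766204, 322.453905) px
  c3 = (451.214326, 299.822967) px
Planar DLT: solve 8×8 A·h = b for H (H[2,2]=1):
  H  [+819.33358 +415.09139 +522.88596]
  H  [-88.08102 +1211.06164 +367.27614]
  H  [-0.79801 +1.10873 +1.00000]
B = K⁻¹H; ‖b₁‖=2.498389, ‖b₂‖=2.498389; λ = 2/(‖b₁‖+‖b₂‖) = 0.400258, sign → tz>0 ⇒ λ=+0.400258
r₁ = λ·B[:,0] = (+0.94333,+0.09001,-0.31941); r₂ = λ·B[:,1] = (+0.06498,+0.89378,+0.44378)
r₃ = r₁×r₂ = (+0.32542,-0.43938,+0.83728); SVD([r₁ r₂ r₃]) → R = UVᵀ:
  R  [+0.94333 +0.06498 +0.32542]
  R  [+0.09001 +0.89378 -0.43938]
  R  [-0.31941 +0.44378 +0.83728]
t = (+0.19011, +0.12763, +0.40026) m
tr R = 2.674393; θ = arccos((tr R − 1)/2) = 0.578660 rad = 33.155°
axis k = ((R−Rᵀ)₃₂, (R−Rᵀ)₁₃, (R−Rᵀ)₂₁) / (2 sinθ) = (+0.807422, +0.589531, +0.022880)
rvec = θ·k = (+0.467222, +0.341138, +0.013240)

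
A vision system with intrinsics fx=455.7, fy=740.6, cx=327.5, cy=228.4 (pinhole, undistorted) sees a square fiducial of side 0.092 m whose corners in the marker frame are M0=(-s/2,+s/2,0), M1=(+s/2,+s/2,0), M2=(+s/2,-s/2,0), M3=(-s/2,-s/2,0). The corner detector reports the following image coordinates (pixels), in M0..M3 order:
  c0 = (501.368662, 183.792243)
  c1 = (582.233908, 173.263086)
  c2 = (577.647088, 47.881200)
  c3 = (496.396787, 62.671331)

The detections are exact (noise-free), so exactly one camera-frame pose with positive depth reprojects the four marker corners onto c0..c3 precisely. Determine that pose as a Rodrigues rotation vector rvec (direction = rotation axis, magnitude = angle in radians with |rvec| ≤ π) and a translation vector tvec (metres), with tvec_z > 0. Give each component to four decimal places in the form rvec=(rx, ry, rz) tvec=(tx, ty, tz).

rvec=(0.0489, 0.2038, -0.0778) tvec=(0.2568, -0.0832, 0.5540)

Intrinsics K: fx=455.7, fy=740.6, cx=327.5, cy=228.4
Marker side s = 0.092 m; corners in marker frame (Z=0):
  M0 = (-0.0460, +0.0460, 0)
  M1 = (+0.0460, +0.0460, 0)
  M2 = (+0.0460, -0.0460, 0)
  M3 = (-0.0460, -0.0460, 0)
Detected image corners:
  c0 = (501.368662, 183.792243) px
  c1 = (582.233908, 173.263086) px
  c2 = (577.647088, 47.881200) px
  c3 = (496.396787, 62.671331) px
Planar DLT: solve 8×8 A·h = b for H (H[2,2]=1):
  H  [+682.42148 +91.54906 +538.73315]
  H  [-180.57495 +1347.87125 +117.21711]
  H  [-0.36824 +0.07335 +1.00000]
B = K⁻¹H; ‖b₁‖=1.804941, ‖b₂‖=1.804941; λ = 2/(‖b₁‖+‖b₂‖) = 0.554035, sign → tz>0 ⇒ λ=+0.554035
r₁ = λ·B[:,0] = (+0.97630,-0.07217,-0.20402); r₂ = λ·B[:,1] = (+0.08210,+0.99580,+0.04064)
r₃ = r₁×r₂ = (+0.20023,-0.05642,+0.97812); SVD([r₁ r₂ r₃]) → R = UVᵀ:
  R  [+0.97630 +0.08210 +0.20023]
  R  [-0.07217 +0.99580 -0.05642]
  R  [-0.20402 +0.04064 +0.97812]
t = (+0.25681, -0.08317, +0.55403) m
tr R = 2.950222; θ = arccos((tr R − 1)/2) = 0.223576 rad = 12.810°
axis k = ((R−Rᵀ)₃₂, (R−Rᵀ)₁₃, (R−Rᵀ)₂₁) / (2 sinθ) = (+0.218883, +0.911627, -0.347890)
rvec = θ·k = (+0.048937, +0.203818, -0.077780)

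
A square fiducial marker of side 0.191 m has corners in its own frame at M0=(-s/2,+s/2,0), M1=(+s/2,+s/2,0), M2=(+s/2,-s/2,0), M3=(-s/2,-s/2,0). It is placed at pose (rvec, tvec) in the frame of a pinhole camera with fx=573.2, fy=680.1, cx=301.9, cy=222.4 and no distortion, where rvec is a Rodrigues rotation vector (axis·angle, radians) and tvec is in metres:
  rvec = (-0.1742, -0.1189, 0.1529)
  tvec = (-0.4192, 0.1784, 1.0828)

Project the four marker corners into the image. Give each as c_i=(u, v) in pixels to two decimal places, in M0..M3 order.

Intrinsics K: fx=573.2, fy=680.1, cx=301.9, cy=222.4
Marker side s = 0.191 m; corners in marker frame (Z=0):
  M0 = (-0.0955, +0.0955, 0)
  M1 = (+0.0955, +0.0955, 0)
  M2 = (+0.0955, -0.0955, 0)
  M3 = (-0.0955, -0.0955, 0)
rvec = (-0.1742, -0.1189, 0.1529), |rvec| = θ = 0.26050 rad = 14.926°
Rodrigues: sinθ=0.25757, 1−cosθ=0.03374; R = I + sinθ·[k]× + (1−cosθ)·[k]×²:
    [+0.98135 -0.14088 -0.13080]
    [+0.16147 +0.97329 +0.16320]
    [+0.10432 -0.18128 +0.97788]
t = (-0.4192, 0.1784, 1.0828) m
M0: Pc = R·M0+t = (-0.52637, +0.25593, +1.05553); u = 573.2·(-0.52637)/1.05553 + 301.9 = 16.0550, v = 680.1·(+0.25593)/1.05553 + 222.4 = 387.3006
M1: Pc = R·M1+t = (-0.33894, +0.28677, +1.07545); u = 573.2·(-0.33894)/1.07545 + 301.9 = 121.2523, v = 680.1·(+0.28677)/1.07545 + 222.4 = 403.7493
M2: Pc = R·M2+t = (-0.31203, +0.10087, +1.11007); u = 573.2·(-0.31203)/1.11007 + 301.9 = 140.7810, v = 680.1·(+0.10087)/1.11007 + 222.4 = 284.2002
M3: Pc = R·M3+t = (-0.49946, +0.07003, +1.09015); u = 573.2·(-0.49946)/1.09015 + 301.9 = 39.2817, v = 680.1·(+0.07003)/1.09015 + 222.4 = 266.0889

c0=(16.06, 387.30) c1=(121.25, 403.75) c2=(140.78, 284.20) c3=(39.28, 266.09)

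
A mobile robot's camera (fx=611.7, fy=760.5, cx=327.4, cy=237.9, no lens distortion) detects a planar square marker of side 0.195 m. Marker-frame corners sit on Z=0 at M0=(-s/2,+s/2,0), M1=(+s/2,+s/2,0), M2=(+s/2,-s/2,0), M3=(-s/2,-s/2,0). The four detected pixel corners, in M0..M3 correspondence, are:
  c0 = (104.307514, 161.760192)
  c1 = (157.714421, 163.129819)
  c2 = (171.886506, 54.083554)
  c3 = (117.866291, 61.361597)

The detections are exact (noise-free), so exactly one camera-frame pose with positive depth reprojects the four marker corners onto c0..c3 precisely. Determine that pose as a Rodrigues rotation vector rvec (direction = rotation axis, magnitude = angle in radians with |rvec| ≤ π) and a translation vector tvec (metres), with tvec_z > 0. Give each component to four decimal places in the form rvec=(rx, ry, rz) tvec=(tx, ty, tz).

Intrinsics K: fx=611.7, fy=760.5, cx=327.4, cy=237.9
Marker side s = 0.195 m; corners in marker frame (Z=0):
  M0 = (-0.0975, +0.0975, 0)
  M1 = (+0.0975, +0.0975, 0)
  M2 = (+0.0975, -0.0975, 0)
  M3 = (-0.0975, -0.0975, 0)
Detected image corners:
  c0 = (104.307514, 161.760192) px
  c1 = (157.714421, 163.129819) px
  c2 = (171.886506, 54.083554) px
  c3 = (117.866291, 61.361597) px
Planar DLT: solve 8×8 A·h = b for H (H[2,2]=1):
  H  [+216.84773 -78.09289 +136.86559]
  H  [-62.03653 +530.49073 +109.88395]
  H  [-0.42491 -0.05113 +1.00000]
B = K⁻¹H; ‖b₁‖=0.722377, ‖b₂‖=0.722377; λ = 2/(‖b₁‖+‖b₂‖) = 1.384319, sign → tz>0 ⇒ λ=+1.384319
r₁ = λ·B[:,0] = (+0.80557,+0.07108,-0.58822); r₂ = λ·B[:,1] = (-0.13884,+0.98778,-0.07078)
r₃ = r₁×r₂ = (+0.57600,+0.13869,+0.80560); SVD([r₁ r₂ r₃]) → R = UVᵀ:
  R  [+0.80557 -0.13884 +0.57600]
  R  [+0.07108 +0.98778 +0.13869]
  R  [-0.58822 -0.07078 +0.80560]
t = (-0.43119, -0.23302, +1.38432) m
tr R = 2.598953; θ = arccos((tr R − 1)/2) = 0.644373 rad = 36.920°
axis k = ((R−Rᵀ)₃₂, (R−Rᵀ)₁₃, (R−Rᵀ)₂₁) / (2 sinθ) = (-0.174359, +0.969054, +0.174737)
rvec = θ·k = (-0.112352, +0.624432, +0.112596)

rvec=(-0.1124, 0.6244, 0.1126) tvec=(-0.4312, -0.2330, 1.3843)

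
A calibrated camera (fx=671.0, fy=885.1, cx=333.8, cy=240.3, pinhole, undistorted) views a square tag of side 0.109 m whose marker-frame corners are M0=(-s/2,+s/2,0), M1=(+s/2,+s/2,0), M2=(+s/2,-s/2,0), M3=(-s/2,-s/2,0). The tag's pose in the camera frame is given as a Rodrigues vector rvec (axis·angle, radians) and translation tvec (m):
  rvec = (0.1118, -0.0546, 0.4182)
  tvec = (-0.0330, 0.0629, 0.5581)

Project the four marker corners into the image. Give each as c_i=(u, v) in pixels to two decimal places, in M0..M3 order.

c0=(207.86, 383.47) c1=(327.29, 449.73) c2=(380.75, 296.46) c3=(259.82, 226.61)

Intrinsics K: fx=671.0, fy=885.1, cx=333.8, cy=240.3
Marker side s = 0.109 m; corners in marker frame (Z=0):
  M0 = (-0.0545, +0.0545, 0)
  M1 = (+0.0545, +0.0545, 0)
  M2 = (+0.0545, -0.0545, 0)
  M3 = (-0.0545, -0.0545, 0)
rvec = (0.1118, -0.0546, 0.4182), |rvec| = θ = 0.43632 rad = 24.999°
Rodrigues: sinθ=0.42260, 1−cosθ=0.09369; R = I + sinθ·[k]× + (1−cosθ)·[k]×²:
    [+0.91247 -0.40806 -0.02988]
    [+0.40205 +0.90778 -0.11952]
    [+0.07589 +0.09705 +0.99238]
t = (-0.0330, 0.0629, 0.5581) m
M0: Pc = R·M0+t = (-0.10497, +0.09046, +0.55925); u = 671.0·(-0.10497)/0.55925 + 333.8 = 207.8570, v = 885.1·(+0.09046)/0.55925 + 240.3 = 383.4698
M1: Pc = R·M1+t = (-0.00551, +0.13429, +0.56753); u = 671.0·(-0.00551)/0.56753 + 333.8 = 327.2855, v = 885.1·(+0.13429)/0.56753 + 240.3 = 449.7295
M2: Pc = R·M2+t = (+0.03897, +0.03534, +0.55695); u = 671.0·(+0.03897)/0.55695 + 333.8 = 380.7488, v = 885.1·(+0.03534)/0.55695 + 240.3 = 296.4588
M3: Pc = R·M3+t = (-0.06049, -0.00849, +0.54867); u = 671.0·(-0.06049)/0.54867 + 333.8 = 259.8239, v = 885.1·(-0.00849)/0.54867 + 240.3 = 226.6107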